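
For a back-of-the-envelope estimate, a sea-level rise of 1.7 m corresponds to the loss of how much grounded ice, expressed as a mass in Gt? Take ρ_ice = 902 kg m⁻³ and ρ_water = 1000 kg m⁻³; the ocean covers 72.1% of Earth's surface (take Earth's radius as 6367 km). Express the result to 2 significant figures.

Required water volume = Δh × A = 1.7 m × 3.67×10^14 m² = 6.244×10^14 m³.
ρ_w = 1000 kg m⁻³, so the mass of water = 6.244×10^14 m³ × 1000 kg m⁻³ = 6.244×10^17 kg = 6.2×10^5 Gt (and the same mass of ice, by conservation).

≈ 6.2×10^5 Gt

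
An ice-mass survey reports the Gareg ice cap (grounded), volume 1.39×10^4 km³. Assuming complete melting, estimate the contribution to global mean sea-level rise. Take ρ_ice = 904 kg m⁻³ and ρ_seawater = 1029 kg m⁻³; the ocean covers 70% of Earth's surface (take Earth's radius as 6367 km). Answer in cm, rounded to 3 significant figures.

Gareg: 1.39×10^4 km³ × (904/1029) = 1.221×10^4 km³ of water.
Spread over 3.57×10^14 m² of ocean, Δh = 1.221×10^13 / 3.57×10^14 = 0.0342 m = 3.42 cm.

≈ 3.42 cm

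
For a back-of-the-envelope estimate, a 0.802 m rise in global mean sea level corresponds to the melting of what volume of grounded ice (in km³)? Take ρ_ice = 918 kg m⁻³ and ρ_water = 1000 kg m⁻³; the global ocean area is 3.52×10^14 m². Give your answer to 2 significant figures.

Required water volume = Δh × A = 0.802 m × 3.52×10^14 m² = 2.823×10^14 m³ = 2.823×10^5 km³.
Ice volume = water volume × ρ_w/ρ_ice = 2.823×10^5 × 1000/918 = 3.1×10^5 km³.

≈ 3.1×10^5 km³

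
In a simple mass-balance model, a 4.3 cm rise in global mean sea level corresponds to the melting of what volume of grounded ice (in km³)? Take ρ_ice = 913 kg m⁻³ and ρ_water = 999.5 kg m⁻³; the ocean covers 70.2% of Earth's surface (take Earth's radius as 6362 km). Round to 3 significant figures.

Required water volume = Δh × A = 0.043 m × 3.57×10^14 m² = 1.535×10^13 m³ = 1.535×10^4 km³.
Ice volume = water volume × ρ_w/ρ_ice = 1.535×10^4 × 999.5/913 = 1.68×10^4 km³.

≈ 1.68×10^4 km³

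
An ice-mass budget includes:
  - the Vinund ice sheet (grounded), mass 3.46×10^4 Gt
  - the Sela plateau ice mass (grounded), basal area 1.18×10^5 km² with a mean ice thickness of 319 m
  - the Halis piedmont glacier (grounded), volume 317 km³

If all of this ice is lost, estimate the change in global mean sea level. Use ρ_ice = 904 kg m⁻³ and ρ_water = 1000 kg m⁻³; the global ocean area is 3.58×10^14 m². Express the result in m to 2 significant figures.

Vinund: 3.46×10^4 Gt = 3.460×10^16 kg; dividing by ρ_w = 1000 kg m⁻³ gives 3.460×10^13 m³ of water.
Sela: ice volume = 1.18×10^5 km² × 319 m = 3.764×10^4 km³; 3.764×10^4 × (904/1000) = 3.403×10^4 km³ of water.
Halis: 317 km³ × (904/1000) = 286.6 km³ of water.
Total added water ≈ 6.891×10^13 m³ over 3.58×10^14 m² → Δh = 0.192 m.

≈ 0.19 m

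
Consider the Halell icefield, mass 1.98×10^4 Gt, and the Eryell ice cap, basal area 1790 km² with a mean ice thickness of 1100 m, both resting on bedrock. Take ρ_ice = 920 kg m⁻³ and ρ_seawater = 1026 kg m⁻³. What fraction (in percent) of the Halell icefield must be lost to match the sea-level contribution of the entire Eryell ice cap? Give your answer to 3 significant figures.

Equal sea-level rise means equal mass of meltwater, i.e. equal mass of ice lost.
Ice mass of Eryell: 1.811×10^15 kg; ice mass of Halell: 1.980×10^16 kg.
Fraction required = 1.811×10^15 / 1.980×10^16 = 0.0915 → 9.15 %.

≈ 9.15 %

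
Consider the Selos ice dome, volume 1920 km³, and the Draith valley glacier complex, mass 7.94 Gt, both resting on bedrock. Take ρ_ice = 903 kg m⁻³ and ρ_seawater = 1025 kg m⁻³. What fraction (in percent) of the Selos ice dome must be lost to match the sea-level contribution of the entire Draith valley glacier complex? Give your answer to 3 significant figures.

Equal sea-level rise means equal mass of meltwater, i.e. equal mass of ice lost.
Ice mass of Draith: 7.940×10^12 kg; ice mass of Selos: 1.734×10^15 kg.
Fraction required = 7.940×10^12 / 1.734×10^15 = 4.58×10^-3 → 0.458 %.

≈ 0.458 %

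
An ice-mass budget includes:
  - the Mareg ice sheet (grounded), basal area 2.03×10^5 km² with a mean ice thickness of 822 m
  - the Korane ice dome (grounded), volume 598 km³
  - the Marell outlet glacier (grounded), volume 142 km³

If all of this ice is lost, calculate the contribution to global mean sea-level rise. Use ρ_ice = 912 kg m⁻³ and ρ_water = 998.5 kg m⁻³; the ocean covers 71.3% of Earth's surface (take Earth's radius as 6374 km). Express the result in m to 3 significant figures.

≈ 0.421 m

Mareg: ice volume = 2.03×10^5 km² × 822 m = 1.669×10^5 km³; 1.669×10^5 × (912/998.5) = 1.524×10^5 km³ of water.
Korane: 598 km³ × (912/998.5) = 546.2 km³ of water.
Marell: 142 km³ × (912/998.5) = 129.7 km³ of water.
Total added water ≈ 1.531×10^14 m³ over 3.64×10^14 m² → Δh = 0.421 m.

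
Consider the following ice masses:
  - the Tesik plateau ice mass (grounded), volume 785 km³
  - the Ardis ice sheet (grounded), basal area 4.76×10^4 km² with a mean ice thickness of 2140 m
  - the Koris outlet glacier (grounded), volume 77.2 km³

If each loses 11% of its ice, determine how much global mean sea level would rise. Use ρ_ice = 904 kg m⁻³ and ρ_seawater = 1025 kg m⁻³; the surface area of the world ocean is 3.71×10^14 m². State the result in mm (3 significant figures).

≈ 26.9 mm

Tesik: 0.11 × 785 km³ × (904/1025) = 76.16 km³ of water.
Ardis: ice volume = 4.76×10^4 km² × 2140 m = 1.019×10^5 km³; 0.11 × 1.019×10^5 × (904/1025) = 9882 km³ of water.
Koris: 0.11 × 77.2 km³ × (904/1025) = 7.490 km³ of water.
Total added water ≈ 9.966×10^12 m³ over 3.71×10^14 m² → Δh = 0.0269 m = 26.9 mm.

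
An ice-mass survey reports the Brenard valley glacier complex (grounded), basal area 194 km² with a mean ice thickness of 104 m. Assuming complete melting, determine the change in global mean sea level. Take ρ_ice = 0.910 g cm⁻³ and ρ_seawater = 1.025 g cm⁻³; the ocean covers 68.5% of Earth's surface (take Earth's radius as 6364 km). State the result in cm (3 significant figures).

≈ 5.14×10^-3 cm

Brenard: ice volume = 194 km² × 104 m = 20.18 km³; 20.18 × (910/1025) = 17.91 km³ of water.
Spread over 3.49×10^14 m² of ocean, Δh = 1.791×10^10 / 3.49×10^14 = 5.14×10^-5 m = 5.14×10^-3 cm.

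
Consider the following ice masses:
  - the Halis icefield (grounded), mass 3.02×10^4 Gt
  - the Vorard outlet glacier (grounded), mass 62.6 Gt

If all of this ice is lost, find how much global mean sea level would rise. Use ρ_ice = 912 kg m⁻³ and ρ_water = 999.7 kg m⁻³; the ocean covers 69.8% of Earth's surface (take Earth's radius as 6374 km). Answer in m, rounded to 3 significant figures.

≈ 0.0849 m

Halis: 3.02×10^4 Gt = 3.020×10^16 kg; dividing by ρ_w = 999.7 kg m⁻³ gives 3.021×10^13 m³ of water.
Vorard: 62.6 Gt = 6.260×10^13 kg; dividing by ρ_w = 999.7 kg m⁻³ gives 6.262×10^10 m³ of water.
Total added water ≈ 3.027×10^13 m³ over 3.56×10^14 m² → Δh = 0.0849 m.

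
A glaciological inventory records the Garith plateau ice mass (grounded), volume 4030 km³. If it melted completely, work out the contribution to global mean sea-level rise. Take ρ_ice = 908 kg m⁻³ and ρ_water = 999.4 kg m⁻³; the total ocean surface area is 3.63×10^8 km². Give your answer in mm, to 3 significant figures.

≈ 10.1 mm

Garith: 4030 km³ × (908/999.4) = 3661 km³ of water.
Spread over 3.63×10^14 m² of ocean, Δh = 3.661×10^12 / 3.63×10^14 = 0.0101 m = 10.1 mm.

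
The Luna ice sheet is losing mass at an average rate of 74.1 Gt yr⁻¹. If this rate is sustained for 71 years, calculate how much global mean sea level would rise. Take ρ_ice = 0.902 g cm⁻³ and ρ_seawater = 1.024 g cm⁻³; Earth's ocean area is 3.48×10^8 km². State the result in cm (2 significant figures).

Total mass lost = 74.1 Gt/yr × 71 yr = 5261 Gt = 5.261×10^15 kg.
ρ_w = 1.024 g cm⁻³ = 1024 kg m⁻³, so water volume = 5.261×10^15 / 1024 = 5.138×10^12 m³.
Δh = 5.138×10^12 / 3.48×10^14 = 0.0148 m = 1.5 cm.

≈ 1.5 cm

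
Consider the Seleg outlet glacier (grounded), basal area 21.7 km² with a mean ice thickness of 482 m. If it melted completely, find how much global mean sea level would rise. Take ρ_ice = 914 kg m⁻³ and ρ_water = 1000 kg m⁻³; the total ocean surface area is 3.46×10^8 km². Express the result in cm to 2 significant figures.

≈ 2.8×10^-3 cm

Seleg: ice volume = 21.7 km² × 482 m = 10.46 km³; 10.46 × (914/1000) = 9.560 km³ of water.
Spread over 3.46×10^14 m² of ocean, Δh = 9.560×10^9 / 3.46×10^14 = 2.76×10^-5 m = 2.8×10^-3 cm.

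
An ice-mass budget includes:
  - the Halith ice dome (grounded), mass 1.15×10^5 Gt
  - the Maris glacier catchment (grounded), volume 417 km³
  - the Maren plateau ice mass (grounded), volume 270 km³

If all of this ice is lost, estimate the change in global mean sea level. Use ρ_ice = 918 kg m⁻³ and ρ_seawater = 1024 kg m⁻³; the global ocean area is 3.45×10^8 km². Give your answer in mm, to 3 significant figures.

≈ 327 mm

Halith: 1.15×10^5 Gt = 1.150×10^17 kg; dividing by ρ_w = 1024 kg m⁻³ gives 1.123×10^14 m³ of water.
Maris: 417 km³ × (918/1024) = 373.8 km³ of water.
Maren: 270 km³ × (918/1024) = 242.1 km³ of water.
Total added water ≈ 1.129×10^14 m³ over 3.45×10^14 m² → Δh = 0.327 m = 327 mm.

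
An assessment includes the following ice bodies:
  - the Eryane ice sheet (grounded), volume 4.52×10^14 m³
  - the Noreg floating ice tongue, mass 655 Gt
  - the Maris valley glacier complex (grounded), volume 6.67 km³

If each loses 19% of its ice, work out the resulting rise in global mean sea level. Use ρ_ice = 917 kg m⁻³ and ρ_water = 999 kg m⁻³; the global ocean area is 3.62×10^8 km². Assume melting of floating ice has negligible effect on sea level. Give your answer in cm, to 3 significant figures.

Eryane: 0.19 × 4.52×10^14 m³ × (917/999) = 7.883×10^13 m³ of water.
The Noreg floating ice tongue is floating and already displaces its own weight of water, so its melt adds essentially nothing to sea level.
Maris: 0.19 × 6.67 km³ × (917/999) = 1.163 km³ of water.
Total added water ≈ 7.883×10^13 m³ over 3.62×10^14 m² → Δh = 0.218 m = 21.8 cm.

≈ 21.8 cm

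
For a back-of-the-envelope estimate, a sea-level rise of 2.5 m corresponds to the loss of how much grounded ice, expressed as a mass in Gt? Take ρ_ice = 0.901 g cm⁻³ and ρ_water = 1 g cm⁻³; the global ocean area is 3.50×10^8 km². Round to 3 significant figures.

Required water volume = Δh × A = 2.5 m × 3.50×10^14 m² = 8.750×10^14 m³.
ρ_w = 1 g cm⁻³ = 1000 kg m⁻³, so the mass of water = 8.750×10^14 m³ × 1000 kg m⁻³ = 8.750×10^17 kg = 8.75×10^5 Gt (and the same mass of ice, by conservation).

≈ 8.75×10^5 Gt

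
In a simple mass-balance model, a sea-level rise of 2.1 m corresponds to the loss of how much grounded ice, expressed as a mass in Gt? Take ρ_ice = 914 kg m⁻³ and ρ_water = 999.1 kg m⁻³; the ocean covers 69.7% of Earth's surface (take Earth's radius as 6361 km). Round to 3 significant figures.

≈ 7.44×10^5 Gt

Required water volume = Δh × A = 2.1 m × 3.54×10^14 m² = 7.442×10^14 m³.
ρ_w = 999.1 kg m⁻³, so the mass of water = 7.442×10^14 m³ × 999.1 kg m⁻³ = 7.436×10^17 kg = 7.44×10^5 Gt (and the same mass of ice, by conservation).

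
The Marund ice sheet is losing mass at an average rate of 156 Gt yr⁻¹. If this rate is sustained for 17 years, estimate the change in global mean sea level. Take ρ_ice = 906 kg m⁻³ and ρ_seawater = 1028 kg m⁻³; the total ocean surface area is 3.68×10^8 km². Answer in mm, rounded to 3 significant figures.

Total mass lost = 156 Gt/yr × 17 yr = 2652 Gt = 2.652×10^15 kg.
ρ_w = 1028 kg m⁻³, so water volume = 2.652×10^15 / 1028 = 2.580×10^12 m³.
Δh = 2.580×10^12 / 3.68×10^14 = 7.01×10^-3 m = 7.01 mm.

≈ 7.01 mm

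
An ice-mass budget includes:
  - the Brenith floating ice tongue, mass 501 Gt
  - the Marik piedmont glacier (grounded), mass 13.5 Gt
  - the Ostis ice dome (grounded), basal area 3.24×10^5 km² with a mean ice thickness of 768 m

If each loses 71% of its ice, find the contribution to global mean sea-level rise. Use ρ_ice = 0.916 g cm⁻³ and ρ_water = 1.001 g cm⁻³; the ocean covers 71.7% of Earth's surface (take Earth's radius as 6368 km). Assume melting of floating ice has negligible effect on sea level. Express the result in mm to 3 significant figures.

The Brenith floating ice tongue is floating and already displaces its own weight of water, so its melt adds essentially nothing to sea level.
Marik: 0.71 × 13.5 Gt = 9.585×10^12 kg; dividing by ρ_w = 1.001 g cm⁻³ = 1001 kg m⁻³ gives 9.575×10^9 m³ of water.
Ostis: ice volume = 3.24×10^5 km² × 768 m = 2.488×10^5 km³; 0.71 × 2.488×10^5 × (916/1001) = 1.617×10^5 km³ of water.
Total added water ≈ 1.617×10^14 m³ over 3.65×10^14 m² → Δh = 0.443 m = 443 mm.

≈ 443 mm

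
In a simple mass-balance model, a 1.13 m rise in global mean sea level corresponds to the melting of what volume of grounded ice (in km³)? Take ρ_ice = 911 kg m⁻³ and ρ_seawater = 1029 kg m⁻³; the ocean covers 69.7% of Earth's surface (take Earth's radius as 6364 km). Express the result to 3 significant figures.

Required water volume = Δh × A = 1.13 m × 3.55×10^14 m² = 4.008×10^14 m³ = 4.008×10^5 km³.
Ice volume = water volume × ρ_w/ρ_ice = 4.008×10^5 × 1029/911 = 4.53×10^5 km³.

≈ 4.53×10^5 km³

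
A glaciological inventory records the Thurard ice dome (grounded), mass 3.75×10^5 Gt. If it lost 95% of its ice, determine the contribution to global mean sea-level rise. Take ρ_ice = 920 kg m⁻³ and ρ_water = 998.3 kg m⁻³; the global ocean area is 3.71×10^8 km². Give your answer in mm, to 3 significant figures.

Thurard: 0.95 × 3.75×10^5 Gt = 3.562×10^17 kg; dividing by ρ_w = 998.3 kg m⁻³ gives 3.569×10^14 m³ of water.
Spread over 3.71×10^14 m² of ocean, Δh = 3.569×10^14 / 3.71×10^14 = 0.962 m = 962 mm.

≈ 962 mm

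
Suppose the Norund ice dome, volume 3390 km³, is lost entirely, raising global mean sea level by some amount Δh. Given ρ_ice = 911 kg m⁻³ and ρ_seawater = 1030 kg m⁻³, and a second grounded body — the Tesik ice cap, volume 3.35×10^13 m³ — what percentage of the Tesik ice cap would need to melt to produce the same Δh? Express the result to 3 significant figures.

≈ 10.1 %

Equal sea-level rise means equal mass of meltwater, i.e. equal mass of ice lost.
Ice mass of Norund: 3.088×10^15 kg; ice mass of Tesik: 3.052×10^16 kg.
Fraction required = 3.088×10^15 / 3.052×10^16 = 0.101 → 10.1 %.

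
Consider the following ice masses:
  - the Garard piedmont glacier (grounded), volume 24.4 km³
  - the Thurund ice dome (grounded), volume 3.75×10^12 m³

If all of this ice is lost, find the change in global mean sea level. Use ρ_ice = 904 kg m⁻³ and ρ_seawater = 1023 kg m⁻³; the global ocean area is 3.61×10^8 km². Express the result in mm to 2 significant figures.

Garard: 24.4 km³ × (904/1023) = 21.56 km³ of water.
Thurund: 3.75×10^12 m³ × (904/1023) = 3.314×10^12 m³ of water.
Total added water ≈ 3.335×10^12 m³ over 3.61×10^14 m² → Δh = 9.24×10^-3 m = 9.2 mm.

≈ 9.2 mm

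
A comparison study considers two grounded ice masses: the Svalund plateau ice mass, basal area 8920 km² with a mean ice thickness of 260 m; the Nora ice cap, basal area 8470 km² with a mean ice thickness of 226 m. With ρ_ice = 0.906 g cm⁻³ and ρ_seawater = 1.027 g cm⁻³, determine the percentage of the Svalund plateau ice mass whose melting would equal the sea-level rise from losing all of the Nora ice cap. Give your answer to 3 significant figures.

Equal sea-level rise means equal mass of meltwater, i.e. equal mass of ice lost.
Ice mass of Nora: 1.734×10^15 kg; ice mass of Svalund: 2.101×10^15 kg.
Fraction required = 1.734×10^15 / 2.101×10^15 = 0.825 → 82.5 %.

≈ 82.5 %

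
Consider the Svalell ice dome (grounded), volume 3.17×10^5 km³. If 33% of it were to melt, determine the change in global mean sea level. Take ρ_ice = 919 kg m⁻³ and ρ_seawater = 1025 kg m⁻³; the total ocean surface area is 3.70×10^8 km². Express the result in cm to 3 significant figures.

≈ 25.3 cm

Svalell: 0.33 × 3.17×10^5 km³ × (919/1025) = 9.379×10^4 km³ of water.
Spread over 3.70×10^14 m² of ocean, Δh = 9.379×10^13 / 3.70×10^14 = 0.253 m = 25.3 cm.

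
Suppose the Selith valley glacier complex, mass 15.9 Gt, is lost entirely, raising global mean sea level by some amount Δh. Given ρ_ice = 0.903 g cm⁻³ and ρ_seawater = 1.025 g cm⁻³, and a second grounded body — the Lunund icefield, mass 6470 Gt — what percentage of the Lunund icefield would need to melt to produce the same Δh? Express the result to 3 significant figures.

Equal sea-level rise means equal mass of meltwater, i.e. equal mass of ice lost.
Ice mass of Selith: 1.590×10^13 kg; ice mass of Lunund: 6.470×10^15 kg.
Fraction required = 1.590×10^13 / 6.470×10^15 = 2.46×10^-3 → 0.246 %.

≈ 0.246 %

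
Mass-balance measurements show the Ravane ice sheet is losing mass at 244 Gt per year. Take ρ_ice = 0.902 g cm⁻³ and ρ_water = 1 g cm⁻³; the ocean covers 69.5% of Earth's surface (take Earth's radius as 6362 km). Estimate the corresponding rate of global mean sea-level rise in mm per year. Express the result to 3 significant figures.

≈ 0.690 mm/yr

ρ_w = 1 g cm⁻³ = 1000 kg m⁻³. Annual water volume added = 244 Gt / ρ_w = 2.440×10^14 kg / 1000 kg m⁻³ = 2.440×10^11 m³.
Δh per year = 2.440×10^11 / 3.53×10^14 = 6.90×10^-4 m = 0.690 mm.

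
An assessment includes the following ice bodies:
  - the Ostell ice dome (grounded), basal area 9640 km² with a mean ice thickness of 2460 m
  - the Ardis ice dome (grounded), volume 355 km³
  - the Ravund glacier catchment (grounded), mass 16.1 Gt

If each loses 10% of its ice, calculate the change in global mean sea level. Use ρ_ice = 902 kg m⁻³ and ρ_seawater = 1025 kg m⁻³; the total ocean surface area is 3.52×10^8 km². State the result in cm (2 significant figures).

≈ 0.60 cm

Ostell: ice volume = 9640 km² × 2460 m = 2.371×10^4 km³; 0.1 × 2.371×10^4 × (902/1025) = 2087 km³ of water.
Ardis: 0.1 × 355 km³ × (902/1025) = 31.24 km³ of water.
Ravund: 0.1 × 16.1 Gt = 1.610×10^12 kg; dividing by ρ_w = 1025 kg m⁻³ gives 1.571×10^9 m³ of water.
Total added water ≈ 2.120×10^12 m³ over 3.52×10^14 m² → Δh = 6.02×10^-3 m = 0.60 cm.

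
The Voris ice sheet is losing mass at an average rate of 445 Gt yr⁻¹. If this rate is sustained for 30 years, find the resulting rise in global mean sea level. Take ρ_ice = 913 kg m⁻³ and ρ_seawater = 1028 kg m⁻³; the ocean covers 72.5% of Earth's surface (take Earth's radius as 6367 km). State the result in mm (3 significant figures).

Total mass lost = 445 Gt/yr × 30 yr = 1.335×10^4 Gt = 1.335×10^16 kg.
ρ_w = 1028 kg m⁻³, so water volume = 1.335×10^16 / 1028 = 1.299×10^13 m³.
Δh = 1.299×10^13 / 3.69×10^14 = 0.0352 m = 35.2 mm.

≈ 35.2 mm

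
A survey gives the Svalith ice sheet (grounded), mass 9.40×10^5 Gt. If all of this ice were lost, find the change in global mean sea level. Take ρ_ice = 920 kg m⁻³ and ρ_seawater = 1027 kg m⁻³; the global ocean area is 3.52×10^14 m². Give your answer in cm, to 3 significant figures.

Svalith: 9.40×10^5 Gt = 9.400×10^17 kg; dividing by ρ_w = 1027 kg m⁻³ gives 9.153×10^14 m³ of water.
Spread over 3.52×10^14 m² of ocean, Δh = 9.153×10^14 / 3.52×10^14 = 2.60 m = 260 cm.

≈ 260 cm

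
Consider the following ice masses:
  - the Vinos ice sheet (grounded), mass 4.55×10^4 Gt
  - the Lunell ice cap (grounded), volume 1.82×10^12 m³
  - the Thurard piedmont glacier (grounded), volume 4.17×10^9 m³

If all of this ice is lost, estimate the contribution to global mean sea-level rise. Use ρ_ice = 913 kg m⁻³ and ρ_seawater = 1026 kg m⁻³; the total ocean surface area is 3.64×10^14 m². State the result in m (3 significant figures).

Vinos: 4.55×10^4 Gt = 4.550×10^16 kg; dividing by ρ_w = 1026 kg m⁻³ gives 4.435×10^13 m³ of water.
Lunell: 1.82×10^12 m³ × (913/1026) = 1.620×10^12 m³ of water.
Thurard: 4.17×10^9 m³ × (913/1026) = 3.711×10^9 m³ of water.
Total added water ≈ 4.597×10^13 m³ over 3.64×10^14 m² → Δh = 0.126 m.

≈ 0.126 m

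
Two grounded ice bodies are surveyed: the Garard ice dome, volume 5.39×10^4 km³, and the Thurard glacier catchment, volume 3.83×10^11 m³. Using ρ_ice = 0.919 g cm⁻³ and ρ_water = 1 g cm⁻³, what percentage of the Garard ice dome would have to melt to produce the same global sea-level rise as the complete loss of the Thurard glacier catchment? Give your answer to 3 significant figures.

Equal sea-level rise means equal mass of meltwater, i.e. equal mass of ice lost.
Ice mass of Thurard: 3.520×10^14 kg; ice mass of Garard: 4.953×10^16 kg.
Fraction required = 3.520×10^14 / 4.953×10^16 = 7.11×10^-3 → 0.711 %.

≈ 0.711 %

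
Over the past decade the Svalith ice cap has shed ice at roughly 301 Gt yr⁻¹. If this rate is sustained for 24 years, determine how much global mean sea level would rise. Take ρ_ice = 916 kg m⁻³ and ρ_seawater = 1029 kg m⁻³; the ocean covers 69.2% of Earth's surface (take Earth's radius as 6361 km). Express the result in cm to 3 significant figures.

Total mass lost = 301 Gt/yr × 24 yr = 7224 Gt = 7.224×10^15 kg.
ρ_w = 1029 kg m⁻³, so water volume = 7.224×10^15 / 1029 = 7.020×10^12 m³.
Δh = 7.020×10^12 / 3.52×10^14 = 0.0200 m = 2.00 cm.

≈ 2.00 cm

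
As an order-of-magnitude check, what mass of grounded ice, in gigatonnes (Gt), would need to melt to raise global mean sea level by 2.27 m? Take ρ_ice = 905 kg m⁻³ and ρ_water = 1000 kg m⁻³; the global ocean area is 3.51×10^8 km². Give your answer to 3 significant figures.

Required water volume = Δh × A = 2.27 m × 3.51×10^14 m² = 7.968×10^14 m³.
ρ_w = 1000 kg m⁻³, so the mass of water = 7.968×10^14 m³ × 1000 kg m⁻³ = 7.968×10^17 kg = 7.97×10^5 Gt (and the same mass of ice, by conservation).

≈ 7.97×10^5 Gt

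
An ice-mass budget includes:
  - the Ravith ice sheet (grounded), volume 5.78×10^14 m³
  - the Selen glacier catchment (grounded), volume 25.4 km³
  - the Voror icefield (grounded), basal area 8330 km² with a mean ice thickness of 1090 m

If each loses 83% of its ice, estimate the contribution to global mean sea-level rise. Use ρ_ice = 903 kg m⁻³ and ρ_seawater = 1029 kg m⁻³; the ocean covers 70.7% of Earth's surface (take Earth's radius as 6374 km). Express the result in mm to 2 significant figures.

Ravith: 0.83 × 5.78×10^14 m³ × (903/1029) = 4.210×10^14 m³ of water.
Selen: 0.83 × 25.4 km³ × (903/1029) = 18.50 km³ of water.
Voror: ice volume = 8330 km² × 1090 m = 9080 km³; 0.83 × 9080 × (903/1029) = 6613 km³ of water.
Total added water ≈ 4.276×10^14 m³ over 3.61×10^14 m² → Δh = 1.18 m = 1200 mm.

≈ 1200 mm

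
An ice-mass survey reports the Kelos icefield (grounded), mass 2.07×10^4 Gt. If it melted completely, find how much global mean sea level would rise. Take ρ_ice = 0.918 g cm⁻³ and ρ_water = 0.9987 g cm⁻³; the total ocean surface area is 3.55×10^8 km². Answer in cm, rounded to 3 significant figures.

≈ 5.84 cm

Kelos: 2.07×10^4 Gt = 2.070×10^16 kg; dividing by ρ_w = 0.9987 g cm⁻³ = 998.7 kg m⁻³ gives 2.073×10^13 m³ of water.
Spread over 3.55×10^14 m² of ocean, Δh = 2.073×10^13 / 3.55×10^14 = 0.0584 m = 5.84 cm.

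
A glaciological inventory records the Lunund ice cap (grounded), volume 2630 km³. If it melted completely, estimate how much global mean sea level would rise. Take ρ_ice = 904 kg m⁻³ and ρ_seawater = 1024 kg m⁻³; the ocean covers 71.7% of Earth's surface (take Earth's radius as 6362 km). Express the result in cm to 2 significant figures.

Lunund: 2630 km³ × (904/1024) = 2322 km³ of water.
Spread over 3.65×10^14 m² of ocean, Δh = 2.322×10^12 / 3.65×10^14 = 6.37×10^-3 m = 0.64 cm.

≈ 0.64 cm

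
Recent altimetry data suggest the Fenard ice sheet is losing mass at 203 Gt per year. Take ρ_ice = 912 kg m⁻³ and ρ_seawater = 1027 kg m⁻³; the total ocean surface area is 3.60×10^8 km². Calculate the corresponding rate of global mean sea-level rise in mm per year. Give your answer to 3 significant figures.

≈ 0.549 mm/yr

ρ_w = 1027 kg m⁻³. Annual water volume added = 203 Gt / ρ_w = 2.030×10^14 kg / 1027 kg m⁻³ = 1.977×10^11 m³.
Δh per year = 1.977×10^11 / 3.60×10^14 = 5.49×10^-4 m = 0.549 mm.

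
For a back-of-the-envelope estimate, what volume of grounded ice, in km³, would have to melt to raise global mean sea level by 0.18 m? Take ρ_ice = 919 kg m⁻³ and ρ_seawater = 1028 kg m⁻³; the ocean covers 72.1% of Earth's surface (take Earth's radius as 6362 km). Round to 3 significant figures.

Required water volume = Δh × A = 0.18 m × 3.67×10^14 m² = 6.601×10^13 m³ = 6.601×10^4 km³.
Ice volume = water volume × ρ_w/ρ_ice = 6.601×10^4 × 1028/919 = 7.38×10^4 km³.

≈ 7.38×10^4 km³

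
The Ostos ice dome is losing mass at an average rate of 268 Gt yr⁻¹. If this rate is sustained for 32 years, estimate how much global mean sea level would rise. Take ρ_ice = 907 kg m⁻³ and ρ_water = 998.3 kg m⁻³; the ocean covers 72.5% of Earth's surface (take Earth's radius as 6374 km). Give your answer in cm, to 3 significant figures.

≈ 2.32 cm

Total mass lost = 268 Gt/yr × 32 yr = 8576 Gt = 8.576×10^15 kg.
ρ_w = 998.3 kg m⁻³, so water volume = 8.576×10^15 / 998.3 = 8.591×10^12 m³.
Δh = 8.591×10^12 / 3.70×10^14 = 0.0232 m = 2.32 cm.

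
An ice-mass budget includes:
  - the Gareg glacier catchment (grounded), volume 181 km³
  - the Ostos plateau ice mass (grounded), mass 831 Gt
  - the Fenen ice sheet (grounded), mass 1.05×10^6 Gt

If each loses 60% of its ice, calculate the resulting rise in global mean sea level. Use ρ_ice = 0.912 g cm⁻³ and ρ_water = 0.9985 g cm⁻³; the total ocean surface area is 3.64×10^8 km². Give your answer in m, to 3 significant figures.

Gareg: 0.6 × 181 km³ × (912/998.5) = 99.19 km³ of water.
Ostos: 0.6 × 831 Gt = 4.986×10^14 kg; dividing by ρ_w = 0.9985 g cm⁻³ = 998.5 kg m⁻³ gives 4.993×10^11 m³ of water.
Fenen: 0.6 × 1.05×10^6 Gt = 6.300×10^17 kg; dividing by ρ_w = 998.5 kg m⁻³ gives 6.309×10^14 m³ of water.
Total added water ≈ 6.315×10^14 m³ over 3.64×10^14 m² → Δh = 1.74 m.

≈ 1.74 m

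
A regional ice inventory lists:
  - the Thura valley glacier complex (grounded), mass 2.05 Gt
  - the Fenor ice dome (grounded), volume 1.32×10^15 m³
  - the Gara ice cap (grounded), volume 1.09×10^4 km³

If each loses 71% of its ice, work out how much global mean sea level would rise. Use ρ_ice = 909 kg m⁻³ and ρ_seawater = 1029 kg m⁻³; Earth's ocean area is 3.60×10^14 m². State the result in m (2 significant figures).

≈ 2.3 m

Thura: 0.71 × 2.05 Gt = 1.455×10^12 kg; dividing by ρ_w = 1029 kg m⁻³ gives 1.414×10^9 m³ of water.
Fenor: 0.71 × 1.32×10^15 m³ × (909/1029) = 8.279×10^14 m³ of water.
Gara: 0.71 × 1.09×10^4 km³ × (909/1029) = 6836 km³ of water.
Total added water ≈ 8.347×10^14 m³ over 3.60×10^14 m² → Δh = 2.32 m.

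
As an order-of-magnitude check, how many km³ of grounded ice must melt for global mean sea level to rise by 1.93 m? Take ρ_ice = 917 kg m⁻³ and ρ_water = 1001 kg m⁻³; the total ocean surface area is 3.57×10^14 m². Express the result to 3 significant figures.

Required water volume = Δh × A = 1.93 m × 3.57×10^14 m² = 6.890×10^14 m³ = 6.890×10^5 km³.
Ice volume = water volume × ρ_w/ρ_ice = 6.890×10^5 × 1001/917 = 7.52×10^5 km³.

≈ 7.52×10^5 km³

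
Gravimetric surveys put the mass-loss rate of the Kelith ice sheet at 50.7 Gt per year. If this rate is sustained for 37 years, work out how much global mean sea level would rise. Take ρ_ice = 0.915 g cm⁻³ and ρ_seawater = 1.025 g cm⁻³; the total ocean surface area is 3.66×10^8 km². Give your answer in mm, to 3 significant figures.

Total mass lost = 50.7 Gt/yr × 37 yr = 1876 Gt = 1.876×10^15 kg.
ρ_w = 1.025 g cm⁻³ = 1025 kg m⁻³, so water volume = 1.876×10^15 / 1025 = 1.830×10^12 m³.
Δh = 1.830×10^12 / 3.66×10^14 = 5.00×10^-3 m = 5.00 mm.

≈ 5.00 mm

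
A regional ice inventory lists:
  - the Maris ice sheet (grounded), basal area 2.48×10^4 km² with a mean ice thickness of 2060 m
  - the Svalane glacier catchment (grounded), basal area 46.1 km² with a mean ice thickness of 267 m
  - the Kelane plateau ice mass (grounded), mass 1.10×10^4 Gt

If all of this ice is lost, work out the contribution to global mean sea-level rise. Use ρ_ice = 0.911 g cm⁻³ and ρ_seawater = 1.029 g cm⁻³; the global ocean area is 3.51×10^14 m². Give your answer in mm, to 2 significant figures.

Maris: ice volume = 2.48×10^4 km² × 2060 m = 5.109×10^4 km³; 5.109×10^4 × (911/1029) = 4.523×10^4 km³ of water.
Svalane: ice volume = 46.1 km² × 267 m = 12.31 km³; 12.31 × (911/1029) = 10.90 km³ of water.
Kelane: 1.10×10^4 Gt = 1.100×10^16 kg; dividing by ρ_w = 1.029 g cm⁻³ = 1029 kg m⁻³ gives 1.069×10^13 m³ of water.
Total added water ≈ 5.593×10^13 m³ over 3.51×10^14 m² → Δh = 0.159 m = 160 mm.

≈ 160 mm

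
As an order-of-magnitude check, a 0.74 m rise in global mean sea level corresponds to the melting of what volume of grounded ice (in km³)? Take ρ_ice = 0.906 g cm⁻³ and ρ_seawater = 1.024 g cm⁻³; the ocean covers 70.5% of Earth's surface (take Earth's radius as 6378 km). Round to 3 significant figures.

≈ 3.01×10^5 km³

Required water volume = Δh × A = 0.74 m × 3.60×10^14 m² = 2.667×10^14 m³ = 2.667×10^5 km³.
Ice volume = water volume × ρ_w/ρ_ice = 2.667×10^5 × 1024/906 = 3.01×10^5 km³.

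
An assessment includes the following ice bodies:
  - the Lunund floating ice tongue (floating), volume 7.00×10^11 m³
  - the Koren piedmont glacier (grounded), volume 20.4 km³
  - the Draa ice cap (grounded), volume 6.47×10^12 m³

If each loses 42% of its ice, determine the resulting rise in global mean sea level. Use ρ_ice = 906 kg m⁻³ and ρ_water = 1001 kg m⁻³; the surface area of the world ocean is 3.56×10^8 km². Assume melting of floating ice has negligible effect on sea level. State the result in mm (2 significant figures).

≈ 6.9 mm

The Lunund floating ice tongue is floating and already displaces its own weight of water, so its melt adds essentially nothing to sea level.
Koren: 0.42 × 20.4 km³ × (906/1001) = 7.755 km³ of water.
Draa: 0.42 × 6.47×10^12 m³ × (906/1001) = 2.460×10^12 m³ of water.
Total added water ≈ 2.467×10^12 m³ over 3.56×10^14 m² → Δh = 6.93×10^-3 m = 6.9 mm.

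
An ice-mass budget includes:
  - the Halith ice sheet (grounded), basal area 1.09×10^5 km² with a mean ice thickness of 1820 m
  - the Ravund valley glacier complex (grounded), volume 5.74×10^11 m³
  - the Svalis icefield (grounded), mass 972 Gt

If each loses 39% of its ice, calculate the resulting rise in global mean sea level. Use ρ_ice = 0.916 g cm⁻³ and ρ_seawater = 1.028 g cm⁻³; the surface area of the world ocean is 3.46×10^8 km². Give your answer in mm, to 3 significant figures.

Halith: ice volume = 1.09×10^5 km² × 1820 m = 1.984×10^5 km³; 0.39 × 1.984×10^5 × (916/1028) = 6.894×10^4 km³ of water.
Ravund: 0.39 × 5.74×10^11 m³ × (916/1028) = 1.995×10^11 m³ of water.
Svalis: 0.39 × 972 Gt = 3.791×10^14 kg; dividing by ρ_w = 1.028 g cm⁻³ = 1028 kg m⁻³ gives 3.688×10^11 m³ of water.
Total added water ≈ 6.951×10^13 m³ over 3.46×10^14 m² → Δh = 0.201 m = 201 mm.

≈ 201 mm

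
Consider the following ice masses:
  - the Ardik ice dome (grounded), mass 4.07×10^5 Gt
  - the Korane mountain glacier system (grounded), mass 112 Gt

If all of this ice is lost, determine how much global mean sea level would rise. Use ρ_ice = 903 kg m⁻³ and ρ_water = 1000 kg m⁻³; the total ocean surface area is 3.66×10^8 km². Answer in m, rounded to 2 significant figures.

Ardik: 4.07×10^5 Gt = 4.070×10^17 kg; dividing by ρ_w = 1000 kg m⁻³ gives 4.070×10^14 m³ of water.
Korane: 112 Gt = 1.120×10^14 kg; dividing by ρ_w = 1000 kg m⁻³ gives 1.120×10^11 m³ of water.
Total added water ≈ 4.071×10^14 m³ over 3.66×10^14 m² → Δh = 1.11 m.

≈ 1.1 m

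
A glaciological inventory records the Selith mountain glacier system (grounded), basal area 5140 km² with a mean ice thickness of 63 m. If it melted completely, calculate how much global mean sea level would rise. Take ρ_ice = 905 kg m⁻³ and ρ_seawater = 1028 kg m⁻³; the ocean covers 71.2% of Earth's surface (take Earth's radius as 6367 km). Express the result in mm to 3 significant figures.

≈ 0.786 mm

Selith: ice volume = 5140 km² × 63 m = 323.8 km³; 323.8 × (905/1028) = 285.1 km³ of water.
Spread over 3.63×10^14 m² of ocean, Δh = 2.851×10^11 / 3.63×10^14 = 7.86×10^-4 m = 0.786 mm.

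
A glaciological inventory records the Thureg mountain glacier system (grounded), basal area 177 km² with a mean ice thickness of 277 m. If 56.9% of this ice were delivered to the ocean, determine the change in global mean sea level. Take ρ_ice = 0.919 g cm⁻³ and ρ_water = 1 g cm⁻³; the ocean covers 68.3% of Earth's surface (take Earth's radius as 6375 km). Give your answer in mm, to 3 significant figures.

≈ 0.0735 mm

Thureg: ice volume = 177 km² × 277 m = 49.03 km³; 0.569 × 49.03 × (919/1000) = 25.64 km³ of water.
Spread over 3.49×10^14 m² of ocean, Δh = 2.564×10^10 / 3.49×10^14 = 7.35×10^-5 m = 0.0735 mm.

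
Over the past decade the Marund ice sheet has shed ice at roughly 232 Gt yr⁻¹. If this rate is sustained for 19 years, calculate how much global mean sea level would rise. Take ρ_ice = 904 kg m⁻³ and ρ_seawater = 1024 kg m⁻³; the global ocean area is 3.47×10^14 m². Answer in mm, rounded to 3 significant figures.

Total mass lost = 232 Gt/yr × 19 yr = 4408 Gt = 4.408×10^15 kg.
ρ_w = 1024 kg m⁻³, so water volume = 4.408×10^15 / 1024 = 4.305×10^12 m³.
Δh = 4.305×10^12 / 3.47×10^14 = 0.0124 m = 12.4 mm.

≈ 12.4 mm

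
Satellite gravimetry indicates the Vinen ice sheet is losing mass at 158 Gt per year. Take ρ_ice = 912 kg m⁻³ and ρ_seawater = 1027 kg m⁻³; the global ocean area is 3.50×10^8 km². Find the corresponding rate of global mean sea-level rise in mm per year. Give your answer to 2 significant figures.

≈ 0.44 mm/yr

ρ_w = 1027 kg m⁻³. Annual water volume added = 158 Gt / ρ_w = 1.580×10^14 kg / 1027 kg m⁻³ = 1.538×10^11 m³.
Δh per year = 1.538×10^11 / 3.50×10^14 = 4.40×10^-4 m = 0.44 mm.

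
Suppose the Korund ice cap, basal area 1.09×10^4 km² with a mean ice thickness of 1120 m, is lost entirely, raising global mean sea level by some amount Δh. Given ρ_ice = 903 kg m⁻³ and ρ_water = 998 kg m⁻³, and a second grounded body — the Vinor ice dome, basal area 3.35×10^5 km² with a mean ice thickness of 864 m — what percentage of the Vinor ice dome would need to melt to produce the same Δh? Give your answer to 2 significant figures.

Equal sea-level rise means equal mass of meltwater, i.e. equal mass of ice lost.
Ice mass of Korund: 1.102×10^16 kg; ice mass of Vinor: 2.614×10^17 kg.
Fraction required = 1.102×10^16 / 2.614×10^17 = 0.0422 → 4.2 %.

≈ 4.2 %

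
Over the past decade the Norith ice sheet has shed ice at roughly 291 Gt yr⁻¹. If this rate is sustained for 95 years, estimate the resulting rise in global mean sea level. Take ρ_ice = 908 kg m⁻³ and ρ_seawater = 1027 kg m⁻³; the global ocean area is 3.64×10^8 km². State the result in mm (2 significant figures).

Total mass lost = 291 Gt/yr × 95 yr = 2.764×10^4 Gt = 2.764×10^16 kg.
ρ_w = 1027 kg m⁻³, so water volume = 2.764×10^16 / 1027 = 2.692×10^13 m³.
Δh = 2.692×10^13 / 3.64×10^14 = 0.0740 m = 74 mm.

≈ 74 mm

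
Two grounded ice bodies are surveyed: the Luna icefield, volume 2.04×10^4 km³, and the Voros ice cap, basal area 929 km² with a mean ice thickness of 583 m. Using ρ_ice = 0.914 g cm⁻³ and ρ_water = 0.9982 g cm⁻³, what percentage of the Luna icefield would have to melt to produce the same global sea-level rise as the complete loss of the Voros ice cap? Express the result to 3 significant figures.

Equal sea-level rise means equal mass of meltwater, i.e. equal mass of ice lost.
Ice mass of Voros: 4.950×10^14 kg; ice mass of Luna: 1.865×10^16 kg.
Fraction required = 4.950×10^14 / 1.865×10^16 = 0.0265 → 2.65 %.

≈ 2.65 %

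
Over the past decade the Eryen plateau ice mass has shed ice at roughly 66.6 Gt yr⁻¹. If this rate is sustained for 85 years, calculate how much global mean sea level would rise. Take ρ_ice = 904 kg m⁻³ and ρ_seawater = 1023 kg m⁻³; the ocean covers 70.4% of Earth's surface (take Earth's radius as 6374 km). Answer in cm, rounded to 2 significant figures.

Total mass lost = 66.6 Gt/yr × 85 yr = 5661 Gt = 5.661×10^15 kg.
ρ_w = 1023 kg m⁻³, so water volume = 5.661×10^15 / 1023 = 5.534×10^12 m³.
Δh = 5.534×10^12 / 3.59×10^14 = 0.0154 m = 1.5 cm.

≈ 1.5 cm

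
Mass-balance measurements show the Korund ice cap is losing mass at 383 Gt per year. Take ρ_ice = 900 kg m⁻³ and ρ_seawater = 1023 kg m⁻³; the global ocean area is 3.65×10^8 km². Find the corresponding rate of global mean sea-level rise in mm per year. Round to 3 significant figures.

≈ 1.03 mm/yr

ρ_w = 1023 kg m⁻³. Annual water volume added = 383 Gt / ρ_w = 3.830×10^14 kg / 1023 kg m⁻³ = 3.744×10^11 m³.
Δh per year = 3.744×10^11 / 3.65×10^14 = 1.03×10^-3 m = 1.03 mm.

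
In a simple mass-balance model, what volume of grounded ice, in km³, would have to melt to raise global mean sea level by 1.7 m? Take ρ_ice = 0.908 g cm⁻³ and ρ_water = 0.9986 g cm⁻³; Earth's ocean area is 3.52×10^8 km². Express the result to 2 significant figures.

≈ 6.6×10^5 km³

Required water volume = Δh × A = 1.7 m × 3.52×10^14 m² = 5.984×10^14 m³ = 5.984×10^5 km³.
Ice volume = water volume × ρ_w/ρ_ice = 5.984×10^5 × 998.6/908 = 6.6×10^5 km³.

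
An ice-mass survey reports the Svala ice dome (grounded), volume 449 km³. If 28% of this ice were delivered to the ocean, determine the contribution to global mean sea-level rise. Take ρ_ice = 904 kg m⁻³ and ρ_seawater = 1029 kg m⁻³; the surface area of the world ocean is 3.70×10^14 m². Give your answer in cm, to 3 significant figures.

≈ 0.0299 cm

Svala: 0.28 × 449 km³ × (904/1029) = 110.4 km³ of water.
Spread over 3.70×10^14 m² of ocean, Δh = 1.104×10^11 / 3.70×10^14 = 2.99×10^-4 m = 0.0299 cm.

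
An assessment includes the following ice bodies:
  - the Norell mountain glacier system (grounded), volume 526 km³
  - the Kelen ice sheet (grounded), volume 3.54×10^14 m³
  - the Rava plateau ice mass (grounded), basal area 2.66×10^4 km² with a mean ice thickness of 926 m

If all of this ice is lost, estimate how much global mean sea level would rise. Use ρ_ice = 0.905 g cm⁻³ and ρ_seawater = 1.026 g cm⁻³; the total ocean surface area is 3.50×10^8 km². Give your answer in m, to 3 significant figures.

≈ 0.956 m

Norell: 526 km³ × (905/1026) = 464.0 km³ of water.
Kelen: 3.54×10^14 m³ × (905/1026) = 3.123×10^14 m³ of water.
Rava: ice volume = 2.66×10^4 km² × 926 m = 2.463×10^4 km³; 2.463×10^4 × (905/1026) = 2.173×10^4 km³ of water.
Total added water ≈ 3.344×10^14 m³ over 3.50×10^14 m² → Δh = 0.956 m.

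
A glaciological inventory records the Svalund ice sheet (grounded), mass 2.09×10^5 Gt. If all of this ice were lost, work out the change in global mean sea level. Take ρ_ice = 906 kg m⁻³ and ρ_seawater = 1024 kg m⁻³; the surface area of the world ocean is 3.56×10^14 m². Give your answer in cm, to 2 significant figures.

≈ 57 cm

Svalund: 2.09×10^5 Gt = 2.090×10^17 kg; dividing by ρ_w = 1024 kg m⁻³ gives 2.041×10^14 m³ of water.
Spread over 3.56×10^14 m² of ocean, Δh = 2.041×10^14 / 3.56×10^14 = 0.573 m = 57 cm.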